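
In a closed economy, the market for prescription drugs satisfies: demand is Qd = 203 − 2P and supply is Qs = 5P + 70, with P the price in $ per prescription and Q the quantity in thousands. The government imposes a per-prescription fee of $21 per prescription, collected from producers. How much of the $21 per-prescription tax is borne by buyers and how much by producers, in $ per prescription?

Buyers bear $15 per prescription; producers bear $6 per prescription.

Without the tax, 203 − 2P = 5P + 70 gives 7P = 133, so P* = $19 and Q* = 165.
With the tax collected from producers, supply shifts: Qs = 5(P − 21) + 70.
New equilibrium: buyers pay $34, producers receive $13, Q = 135. (Wedge: Pb − Ps = 21.)
Burden on buyers: $15; on producers: $6. (They sum to $21.)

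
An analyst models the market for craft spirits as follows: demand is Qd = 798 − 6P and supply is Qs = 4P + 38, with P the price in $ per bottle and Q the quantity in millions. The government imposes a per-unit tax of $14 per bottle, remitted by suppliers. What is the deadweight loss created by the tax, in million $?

Deadweight loss = $235.2 million.

Before the tax: set 798 − 6P = 4P + 38 → P* = $76, Q* = 342.
With the tax collected from suppliers, supply shifts: Qs = 4(P − 14) + 38.
Solving gives Q = 308.4 with consumers paying $81.6 and suppliers receiving $67.6 (the $14 wedge).
Quantity falls by |ΔQ| = |342 − 308.4| = 33.6.
DWL = ½ · t · |ΔQ| = ½ · 14 · 33.6 = $235.2.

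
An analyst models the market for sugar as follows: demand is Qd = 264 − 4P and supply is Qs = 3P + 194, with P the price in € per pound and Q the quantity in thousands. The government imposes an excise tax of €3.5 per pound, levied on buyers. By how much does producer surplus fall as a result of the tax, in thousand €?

Producer surplus falls by €442 thousand.

Before the tax: set 264 − 4P = 3P + 194 → P* = €10, Q* = 224.
With the tax collected from buyers, demand (in seller-price terms) shifts: Qd = 264 − 4(P + 3.5).
New equilibrium: buyers pay €11.5, suppliers receive €8, Q = 218. (Wedge: Pb − Ps = 3.5.)
ΔPS is the trapezoid between Q = 218 and Q = 224 of height €2: ½ · (224 + 218) · 2 = €442.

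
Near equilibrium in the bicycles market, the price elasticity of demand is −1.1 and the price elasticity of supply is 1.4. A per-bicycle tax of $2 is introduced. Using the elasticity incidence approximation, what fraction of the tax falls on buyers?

Buyers' share ≈ 0.56.

Incidence ratio: buyers' share ≈ εs / (εs + |εd|) = 1.4 / (1.4 + 1.1) = 0.56.
Supply is the more elastic side, so buyers bear the larger share.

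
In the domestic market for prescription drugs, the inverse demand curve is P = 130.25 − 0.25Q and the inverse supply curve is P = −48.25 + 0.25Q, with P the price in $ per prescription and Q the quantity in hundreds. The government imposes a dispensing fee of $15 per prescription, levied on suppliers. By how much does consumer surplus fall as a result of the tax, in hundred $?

Consumer surplus falls by $2565 hundred.

Rewrite in direct form: Qd = 521 − 4P and Qs = 4P + 193.
Before the tax: set 521 − 4P = 4P + 193 → P* = $41, Q* = 357.
With the tax collected from suppliers, supply shifts: Qs = 4(P − 15) + 193.
Solving gives Q = 327 with buyers paying $48.5 and suppliers receiving $33.5 (the $15 wedge).
ΔCS is the trapezoid between Q = 327 and Q = 357 of height $7.5: ½ · (357 + 327) · 7.5 = $2565.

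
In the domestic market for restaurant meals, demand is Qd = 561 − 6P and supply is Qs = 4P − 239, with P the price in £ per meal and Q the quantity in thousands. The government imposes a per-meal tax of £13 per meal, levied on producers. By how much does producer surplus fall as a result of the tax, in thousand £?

Producer surplus falls by £510.12 thousand.

Without the tax, 561 − 6P = 4P − 239 gives 10P = 800, so P* = £80 and Q* = 81.
With the tax collected from producers, supply shifts: Qs = 4(P − 13) − 239.
New equilibrium: buyers pay £85.2, producers receive £72.2, Q = 49.8. (Wedge: Pb − Ps = 13.)
ΔPS is the trapezoid between Q = 49.8 and Q = 81 of height £7.8: ½ · (81 + 49.8) · 7.8 = £510.12.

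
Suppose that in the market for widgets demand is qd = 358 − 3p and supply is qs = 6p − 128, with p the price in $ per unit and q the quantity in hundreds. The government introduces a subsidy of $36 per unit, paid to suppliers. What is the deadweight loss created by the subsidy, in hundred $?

Before the subsidy: set 358 − 3p = 6p − 128 → p* = $54, q* = 196.
With a per-unit subsidy paid to suppliers, each receives p + 36 per unit sold, so supply becomes qs = 6(p + 36) − 128.
Solving gives q = 268 with consumers paying $30 and suppliers receiving $66 (the $36 wedge).
Quantity rises by |ΔQ| = |196 − 268| = 72.
DWL = ½ · t · |ΔQ| = ½ · 36 · 72 = $1296.

Deadweight loss = $1296 hundred.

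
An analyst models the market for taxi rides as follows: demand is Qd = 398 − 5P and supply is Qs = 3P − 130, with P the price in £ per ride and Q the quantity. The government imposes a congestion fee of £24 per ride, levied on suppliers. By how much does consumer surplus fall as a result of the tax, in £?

Consumer surplus falls by £409.5.

Before the tax: set 398 − 5P = 3P − 130 → P* = £66, Q* = 68.
With the tax collected from suppliers, supply shifts: Qs = 3(P − 24) − 130.
New equilibrium: consumers pay £75, suppliers receive £51, Q = 23. (Wedge: Pb − Ps = 24.)
ΔCS is the trapezoid between Q = 23 and Q = 68 of height £9: ½ · (68 + 23) · 9 = £409.5.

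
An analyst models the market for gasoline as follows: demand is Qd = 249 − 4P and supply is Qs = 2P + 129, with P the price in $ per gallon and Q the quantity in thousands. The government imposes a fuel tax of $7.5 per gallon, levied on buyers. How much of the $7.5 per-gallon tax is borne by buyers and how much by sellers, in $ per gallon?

Buyers bear $2.5 per gallon; sellers bear $5 per gallon.

Without the tax, 249 − 4P = 2P + 129 gives 6P = 120, so P* = $20 and Q* = 169.
With the tax collected from buyers, demand (in seller-price terms) shifts: Qd = 249 − 4(P + 7.5).
Solving gives Q = 159 with buyers paying $22.5 and sellers receiving $15 (the $7.5 wedge).
Burden on buyers: $2.5; on sellers: $5. (They sum to $7.5.)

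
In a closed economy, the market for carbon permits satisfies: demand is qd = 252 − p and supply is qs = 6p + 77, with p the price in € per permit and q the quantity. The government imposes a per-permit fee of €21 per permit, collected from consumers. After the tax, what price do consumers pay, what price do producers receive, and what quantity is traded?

Consumers pay €43; producers receive €22; quantity = 209.

Before the tax: set 252 − p = 6p + 77 → p* = €25, q* = 227.
With the tax collected from consumers, demand (in seller-price terms) shifts: qd = 252 − (p + 21).
New equilibrium: consumers pay €43, producers receive €22, q = 209. (Wedge: pb − ps = 21.)
The less price-elastic side of the market bears the larger share of a per-unit tax.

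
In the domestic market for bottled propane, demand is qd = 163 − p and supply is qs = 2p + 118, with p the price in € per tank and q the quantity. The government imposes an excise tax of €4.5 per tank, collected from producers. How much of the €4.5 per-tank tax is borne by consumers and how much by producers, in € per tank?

Before the tax: set 163 − p = 2p + 118 → p* = €15, q* = 148.
With the tax collected from producers, supply shifts: qs = 2(p − 4.5) + 118.
New equilibrium: consumers pay €18, producers receive €13.5, q = 145. (Wedge: pb − ps = 4.5.)
Burden on consumers: €3; on producers: €1.5. (They sum to €4.5.)
The less price-elastic side of the market bears the larger share of a per-unit tax.

Consumers bear €3 per tank; producers bear €1.5 per tank.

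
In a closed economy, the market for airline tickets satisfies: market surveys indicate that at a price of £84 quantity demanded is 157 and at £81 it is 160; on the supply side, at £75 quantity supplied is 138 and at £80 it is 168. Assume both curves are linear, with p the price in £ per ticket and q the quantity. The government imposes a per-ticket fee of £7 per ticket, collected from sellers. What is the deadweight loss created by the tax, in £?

Deadweight loss = £21.

Demand slope: (160 − 157)/(81 − 84) = -1, so qd = 241 − p.
Supply slope: (168 − 138)/(80 − 75) = 6, so qs = 6p − 312.
Without the tax, 241 − p = 6p − 312 gives 7p = 553, so p* = £79 and q* = 162.
With the tax collected from sellers, supply shifts: qs = 6(p − 7) − 312.
New equilibrium: buyers pay £85, sellers receive £78, q = 156. (Wedge: pb − ps = 7.)
Quantity falls by |ΔQ| = |162 − 156| = 6.
DWL = ½ · t · |ΔQ| = ½ · 7 · 6 = £21.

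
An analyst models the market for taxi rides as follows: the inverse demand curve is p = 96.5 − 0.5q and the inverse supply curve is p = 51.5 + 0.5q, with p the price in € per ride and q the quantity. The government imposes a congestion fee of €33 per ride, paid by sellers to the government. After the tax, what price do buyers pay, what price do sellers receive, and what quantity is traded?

Rewrite in direct form: qd = 193 − 2p and qs = 2p − 103.
Without the tax, 193 − 2p = 2p − 103 gives 4p = 296, so p* = €74 and q* = 45.
With the tax collected from sellers, supply shifts: qs = 2(p − 33) − 103.
Solving gives q = 12 with buyers paying €90.5 and sellers receiving €57.5 (the €33 wedge).
The less price-elastic side of the market bears the larger share of a per-unit tax.

Buyers pay €90.5; sellers receive €57.5; quantity = 12.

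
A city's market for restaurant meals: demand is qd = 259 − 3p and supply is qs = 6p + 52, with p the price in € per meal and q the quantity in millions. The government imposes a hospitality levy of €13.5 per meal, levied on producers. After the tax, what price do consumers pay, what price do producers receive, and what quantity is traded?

Before the tax: set 259 − 3p = 6p + 52 → p* = €23, q* = 190.
With the tax collected from producers, supply shifts: qs = 6(p − 13.5) + 52.
New equilibrium: consumers pay €32, producers receive €18.5, q = 163. (Wedge: pb − ps = 13.5.)
The less price-elastic side of the market bears the larger share of a per-unit tax.

Consumers pay €32; producers receive €18.5; quantity = 163.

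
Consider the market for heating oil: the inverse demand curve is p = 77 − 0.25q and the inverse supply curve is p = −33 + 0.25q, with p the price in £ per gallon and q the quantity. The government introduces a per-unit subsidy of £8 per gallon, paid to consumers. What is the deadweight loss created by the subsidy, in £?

Deadweight loss = £64.

Rewrite in direct form: qd = 308 − 4p and qs = 4p + 132.
Before the subsidy: set 308 − 4p = 4p + 132 → p* = £22, q* = 220.
With a per-unit subsidy paid to consumers, each effectively pays p − 8, so demand becomes qd = 308 − 4(p − 8).
New equilibrium: consumers pay £18, sellers receive £26, q = 236. (Wedge: pb − ps = −8.)
Quantity rises by |ΔQ| = |220 − 236| = 16.
DWL = ½ · t · |ΔQ| = ½ · 8 · 16 = £64.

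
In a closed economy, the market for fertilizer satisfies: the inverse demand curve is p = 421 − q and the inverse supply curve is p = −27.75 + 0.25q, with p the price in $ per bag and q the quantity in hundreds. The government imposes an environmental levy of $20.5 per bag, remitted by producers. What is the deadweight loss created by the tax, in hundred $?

Deadweight loss = $168.1 hundred.

Inverting to q(p) form: qd = 421 − p; qs = 4p + 111.
Before the tax: set 421 − p = 4p + 111 → p* = $62, q* = 359.
With the tax collected from producers, supply shifts: qs = 4(p − 20.5) + 111.
Solving gives q = 342.6 with consumers paying $78.4 and producers receiving $57.9 (the $20.5 wedge).
Quantity falls by |ΔQ| = |359 − 342.6| = 16.4.
DWL = ½ · t · |ΔQ| = ½ · 20.5 · 16.4 = $168.1.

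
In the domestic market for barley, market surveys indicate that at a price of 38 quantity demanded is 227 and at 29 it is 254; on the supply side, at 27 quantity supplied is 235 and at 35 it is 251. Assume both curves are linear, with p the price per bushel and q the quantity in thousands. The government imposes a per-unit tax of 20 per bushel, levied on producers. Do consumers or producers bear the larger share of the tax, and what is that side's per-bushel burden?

Producers bear the larger share: 12 per bushel.

Demand slope: (254 − 227)/(29 − 38) = -3, so qd = 341 − 3p.
Supply slope: (251 − 235)/(35 − 27) = 2, so qs = 2p + 181.
Before the tax: set 341 − 3p = 2p + 181 → p* = 32, q* = 245.
With the tax collected from producers, supply shifts: qs = 2(p − 20) + 181.
Solving gives q = 221 with consumers paying 40 and producers receiving 20 (the 20 wedge).
Per-bushel burden: consumers 8, producers 12.
Producers take the larger share because supply is less price-elastic here (demand slope 3 vs supply slope 2).
The less price-elastic side of the market bears the larger share of a per-unit tax.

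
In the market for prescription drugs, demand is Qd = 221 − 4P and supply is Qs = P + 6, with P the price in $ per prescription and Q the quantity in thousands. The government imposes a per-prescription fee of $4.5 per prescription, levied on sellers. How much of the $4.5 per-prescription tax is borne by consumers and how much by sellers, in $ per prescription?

Before the tax: set 221 − 4P = P + 6 → P* = $43, Q* = 49.
With the tax collected from sellers, supply shifts: Qs = (P − 4.5) + 6.
New equilibrium: consumers pay $43.9, sellers receive $39.4, Q = 45.4. (Wedge: Pb − Ps = 4.5.)
Burden on consumers: $0.9; on sellers: $3.6. (They sum to $4.5.)

Consumers bear $0.9 per prescription; sellers bear $3.6 per prescription.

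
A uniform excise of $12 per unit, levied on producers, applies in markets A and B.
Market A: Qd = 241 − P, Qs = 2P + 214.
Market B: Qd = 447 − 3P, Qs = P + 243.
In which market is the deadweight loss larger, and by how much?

Market A: pre-tax P* = $9, Q* = 232; post-tax Q = 224; deadweight loss = $48.
Market B: pre-tax P* = $51, Q* = 294; post-tax Q = 285; deadweight loss = $54.
Difference: $48 vs $54 → market B is larger by $6.

Market B, by $6.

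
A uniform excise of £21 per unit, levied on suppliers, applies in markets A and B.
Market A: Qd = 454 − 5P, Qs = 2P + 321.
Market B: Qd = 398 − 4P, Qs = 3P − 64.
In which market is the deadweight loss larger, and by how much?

Market A: pre-tax P* = £19, Q* = 359; post-tax Q = 329; deadweight loss = £315.
Market B: pre-tax P* = £66, Q* = 134; post-tax Q = 98; deadweight loss = £378.
Difference: £315 vs £378 → market B is larger by £63.

Market B, by £63.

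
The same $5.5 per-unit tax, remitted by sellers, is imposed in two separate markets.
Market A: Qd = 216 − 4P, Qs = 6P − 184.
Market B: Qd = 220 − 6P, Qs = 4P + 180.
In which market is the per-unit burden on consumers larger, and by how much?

Market A: pre-tax P* = $40, Q* = 56; post-tax Q = 42.8; per-unit burden on consumers = $3.3.
Market B: pre-tax P* = $4, Q* = 196; post-tax Q = 182.8; per-unit burden on consumers = $2.2.
Difference: $3.3 vs $2.2 → market A is larger by $1.1.

Market A, by $1.1.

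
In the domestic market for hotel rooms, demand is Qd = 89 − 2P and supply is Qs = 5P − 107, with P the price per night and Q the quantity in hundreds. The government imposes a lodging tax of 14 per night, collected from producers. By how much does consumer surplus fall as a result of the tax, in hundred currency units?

Consumer surplus falls by 230 hundred.

Before the tax: set 89 − 2P = 5P − 107 → P* = 28, Q* = 33.
With the tax collected from producers, supply shifts: Qs = 5(P − 14) − 107.
Solving gives Q = 13 with consumers paying 38 and producers receiving 24 (the 14 wedge).
ΔCS is the trapezoid between Q = 13 and Q = 33 of height 10: ½ · (33 + 13) · 10 = 230.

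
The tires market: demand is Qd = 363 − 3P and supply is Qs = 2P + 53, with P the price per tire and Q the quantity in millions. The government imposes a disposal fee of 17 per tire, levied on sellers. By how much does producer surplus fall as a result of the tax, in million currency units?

Producer surplus falls by 1701.36 million.

Before the tax: set 363 − 3P = 2P + 53 → P* = 62, Q* = 177.
With the tax collected from sellers, supply shifts: Qs = 2(P − 17) + 53.
Solving gives Q = 156.6 with buyers paying 68.8 and sellers receiving 51.8 (the 17 wedge).
ΔPS is the trapezoid between Q = 156.6 and Q = 177 of height 10.2: ½ · (177 + 156.6) · 10.2 = 1701.36.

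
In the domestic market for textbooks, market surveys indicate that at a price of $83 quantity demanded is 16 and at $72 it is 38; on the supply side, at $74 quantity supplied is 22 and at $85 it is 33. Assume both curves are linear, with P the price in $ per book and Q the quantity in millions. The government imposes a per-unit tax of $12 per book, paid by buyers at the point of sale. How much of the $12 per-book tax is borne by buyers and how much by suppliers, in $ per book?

Buyers bear $4 per book; suppliers bear $8 per book.

Demand slope: (38 − 16)/(72 − 83) = -2, so Qd = 182 − 2P.
Supply slope: (33 − 22)/(85 − 74) = 1, so Qs = P − 52.
Before the tax: set 182 − 2P = P − 52 → P* = $78, Q* = 26.
With the tax collected from buyers, demand (in seller-price terms) shifts: Qd = 182 − 2(P + 12).
Solving gives Q = 18 with buyers paying $82 and suppliers receiving $70 (the $12 wedge).
Burden on buyers: $4; on suppliers: $8. (They sum to $12.)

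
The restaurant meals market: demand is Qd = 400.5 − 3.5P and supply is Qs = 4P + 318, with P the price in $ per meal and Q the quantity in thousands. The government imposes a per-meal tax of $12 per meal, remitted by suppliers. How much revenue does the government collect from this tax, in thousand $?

Tax revenue = $4075.2 thousand.

Before the tax: set 400.5 − 3.5P = 4P + 318 → P* = $11, Q* = 362.
With the tax collected from suppliers, supply shifts: Qs = 4(P − 12) + 318.
Solving gives Q = 339.6 with consumers paying $17.4 and suppliers receiving $5.4 (the $12 wedge).
Revenue = t · Q = 12 · 339.6 = $4075.2.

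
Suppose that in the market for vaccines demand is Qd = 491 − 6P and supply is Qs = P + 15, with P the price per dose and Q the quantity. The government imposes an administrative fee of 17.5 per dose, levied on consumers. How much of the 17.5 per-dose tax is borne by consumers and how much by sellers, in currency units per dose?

Before the tax: set 491 − 6P = P + 15 → P* = 68, Q* = 83.
With the tax collected from consumers, demand (in seller-price terms) shifts: Qd = 491 − 6(P + 17.5).
New equilibrium: consumers pay 70.5, sellers receive 53, Q = 68. (Wedge: Pb − Ps = 17.5.)
Burden on consumers: 2.5; on sellers: 15. (They sum to 17.5.)
The less price-elastic side of the market bears the larger share of a per-unit tax.

Consumers bear 2.5 per dose; sellers bear 15 per dose.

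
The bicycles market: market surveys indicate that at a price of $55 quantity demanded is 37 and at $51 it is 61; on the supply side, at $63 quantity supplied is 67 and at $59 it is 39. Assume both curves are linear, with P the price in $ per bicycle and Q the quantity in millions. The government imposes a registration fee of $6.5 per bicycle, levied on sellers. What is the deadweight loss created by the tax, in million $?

Deadweight loss = $68.25 million.

Demand slope: (61 − 37)/(51 − 55) = -6, so Qd = 367 − 6P.
Supply slope: (39 − 67)/(59 − 63) = 7, so Qs = 7P − 374.
Without the tax, 367 − 6P = 7P − 374 gives 13P = 741, so P* = $57 and Q* = 25.
With the tax collected from sellers, supply shifts: Qs = 7(P − 6.5) − 374.
Solving gives Q = 4 with consumers paying $60.5 and sellers receiving $54 (the $6.5 wedge).
Quantity falls by |ΔQ| = |25 − 4| = 21.
DWL = ½ · t · |ΔQ| = ½ · 6.5 · 21 = $68.25.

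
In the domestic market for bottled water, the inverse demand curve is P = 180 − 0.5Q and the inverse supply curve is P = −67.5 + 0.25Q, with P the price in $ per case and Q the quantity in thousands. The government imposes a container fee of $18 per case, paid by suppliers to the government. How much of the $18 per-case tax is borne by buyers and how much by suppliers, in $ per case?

Buyers bear $12 per case; suppliers bear $6 per case.

Inverting to Q(P) form: Qd = 360 − 2P; Qs = 4P + 270.
Without the tax, 360 − 2P = 4P + 270 gives 6P = 90, so P* = $15 and Q* = 330.
With the tax collected from suppliers, supply shifts: Qs = 4(P − 18) + 270.
Solving gives Q = 306 with buyers paying $27 and suppliers receiving $9 (the $18 wedge).
Burden on buyers: $12; on suppliers: $6. (They sum to $18.)
The less price-elastic side of the market bears the larger share of a per-unit tax.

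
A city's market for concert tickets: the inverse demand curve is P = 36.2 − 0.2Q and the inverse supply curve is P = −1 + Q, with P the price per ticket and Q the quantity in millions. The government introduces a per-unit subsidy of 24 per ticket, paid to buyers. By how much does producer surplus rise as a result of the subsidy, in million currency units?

Inverting to Q(P) form: Qd = 181 − 5P; Qs = P + 1.
Without the subsidy, 181 − 5P = P + 1 gives 6P = 180, so P* = 30 and Q* = 31.
With a per-unit subsidy paid to buyers, each effectively pays P − 24, so demand becomes Qd = 181 − 5(P − 24).
Solving gives Q = 51 with buyers paying 26 and suppliers receiving 50 (the 24 wedge).
ΔPS is the trapezoid between Q = 51 and Q = 31 of height 20: ½ · (31 + 51) · 20 = 820.

Producer surplus rises by 820 million.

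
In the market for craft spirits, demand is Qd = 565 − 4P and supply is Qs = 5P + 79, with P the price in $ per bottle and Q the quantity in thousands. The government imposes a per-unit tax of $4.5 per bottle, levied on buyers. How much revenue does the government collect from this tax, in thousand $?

Before the tax: set 565 − 4P = 5P + 79 → P* = $54, Q* = 349.
With the tax collected from buyers, demand (in seller-price terms) shifts: Qd = 565 − 4(P + 4.5).
New equilibrium: buyers pay $56.5, sellers receive $52, Q = 339. (Wedge: Pb − Ps = 4.5.)
Revenue = t · Q = 4.5 · 339 = $1525.5.

Tax revenue = $1525.5 thousand.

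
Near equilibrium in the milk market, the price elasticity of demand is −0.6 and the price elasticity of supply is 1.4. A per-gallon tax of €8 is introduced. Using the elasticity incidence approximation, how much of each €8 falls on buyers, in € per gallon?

Incidence ratio: buyers' share ≈ εs / (εs + |εd|) = 1.4 / (1.4 + 0.6) = 0.7.
So buyers bear ≈ 0.7 × €8 = €5.6; sellers bear €2.4.

Buyers bear ≈ €5.6 per gallon.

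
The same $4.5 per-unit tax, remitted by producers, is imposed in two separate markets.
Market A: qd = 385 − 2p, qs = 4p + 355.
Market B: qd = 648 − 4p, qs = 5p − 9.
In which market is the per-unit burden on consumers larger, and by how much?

Market A, by $0.5.

Market A: pre-tax p* = $5, q* = 375; post-tax q = 369; per-unit burden on consumers = $3.
Market B: pre-tax p* = $73, q* = 356; post-tax q = 346; per-unit burden on consumers = $2.5.
Difference: $3 vs $2.5 → market A is larger by $0.5.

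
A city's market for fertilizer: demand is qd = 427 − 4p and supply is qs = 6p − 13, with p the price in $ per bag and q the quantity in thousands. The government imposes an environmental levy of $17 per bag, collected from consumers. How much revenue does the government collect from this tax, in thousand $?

Tax revenue = $3573.4 thousand.

Without the tax, 427 − 4p = 6p − 13 gives 10p = 440, so p* = $44 and q* = 251.
With the tax collected from consumers, demand (in seller-price terms) shifts: qd = 427 − 4(p + 17).
New equilibrium: consumers pay $54.2, sellers receive $37.2, q = 210.2. (Wedge: pb − ps = 17.)
Revenue = t · Q = 17 · 210.2 = $3573.4.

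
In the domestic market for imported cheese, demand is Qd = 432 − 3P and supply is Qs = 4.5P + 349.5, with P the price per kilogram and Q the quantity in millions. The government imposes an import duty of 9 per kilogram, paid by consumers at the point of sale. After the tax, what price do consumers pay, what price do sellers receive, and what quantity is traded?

Consumers pay 16.4; sellers receive 7.4; quantity = 382.8.

Before the tax: set 432 − 3P = 4.5P + 349.5 → P* = 11, Q* = 399.
With the tax collected from consumers, demand (in seller-price terms) shifts: Qd = 432 − 3(P + 9).
Solving gives Q = 382.8 with consumers paying 16.4 and sellers receiving 7.4 (the 9 wedge).
The less price-elastic side of the market bears the larger share of a per-unit tax.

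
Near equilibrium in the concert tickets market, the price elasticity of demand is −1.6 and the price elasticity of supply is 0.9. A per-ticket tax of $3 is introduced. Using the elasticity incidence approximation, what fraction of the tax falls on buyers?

Incidence ratio: buyers' share ≈ εs / (εs + |εd|) = 0.9 / (0.9 + 1.6) = 0.36.
Supply is the less elastic side, so buyers bear the smaller share.

Buyers' share ≈ 0.36.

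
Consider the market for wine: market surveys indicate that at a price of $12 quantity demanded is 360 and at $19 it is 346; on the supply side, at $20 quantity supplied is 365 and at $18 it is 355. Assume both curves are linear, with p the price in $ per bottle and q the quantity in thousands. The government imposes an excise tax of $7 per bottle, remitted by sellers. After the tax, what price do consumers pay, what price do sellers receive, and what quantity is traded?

Consumers pay $22; sellers receive $15; quantity = 340.

Demand slope: (346 − 360)/(19 − 12) = -2, so qd = 384 − 2p.
Supply slope: (355 − 365)/(18 − 20) = 5, so qs = 5p + 265.
Before the tax: set 384 − 2p = 5p + 265 → p* = $17, q* = 350.
With the tax collected from sellers, supply shifts: qs = 5(p − 7) + 265.
Solving gives q = 340 with consumers paying $22 and sellers receiving $15 (the $7 wedge).
The less price-elastic side of the market bears the larger share of a per-unit tax.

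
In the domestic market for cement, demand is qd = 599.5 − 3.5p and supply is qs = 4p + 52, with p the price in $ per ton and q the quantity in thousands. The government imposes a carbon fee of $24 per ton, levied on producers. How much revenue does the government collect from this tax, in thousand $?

Before the tax: set 599.5 − 3.5p = 4p + 52 → p* = $73, q* = 344.
With the tax collected from producers, supply shifts: qs = 4(p − 24) + 52.
Solving gives q = 299.2 with buyers paying $85.8 and producers receiving $61.8 (the $24 wedge).
Revenue = t · Q = 24 · 299.2 = $7180.8.

Tax revenue = $7180.8 thousand.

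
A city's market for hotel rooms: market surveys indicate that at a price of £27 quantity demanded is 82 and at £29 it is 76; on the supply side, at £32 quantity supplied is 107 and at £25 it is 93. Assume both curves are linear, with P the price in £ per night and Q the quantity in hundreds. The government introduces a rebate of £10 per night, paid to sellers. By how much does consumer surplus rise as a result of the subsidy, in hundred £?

Demand slope: (76 − 82)/(29 − 27) = -3, so Qd = 163 − 3P.
Supply slope: (93 − 107)/(25 − 32) = 2, so Qs = 2P + 43.
Before the subsidy: set 163 − 3P = 2P + 43 → P* = £24, Q* = 91.
With a per-unit subsidy paid to sellers, each receives P + 10 per unit sold, so supply becomes Qs = 2(P + 10) + 43.
New equilibrium: consumers pay £20, sellers receive £30, Q = 103. (Wedge: Pb − Ps = −10.)
ΔCS is the trapezoid between Q = 103 and Q = 91 of height £4: ½ · (91 + 103) · 4 = £388.

Consumer surplus rises by £388 hundred.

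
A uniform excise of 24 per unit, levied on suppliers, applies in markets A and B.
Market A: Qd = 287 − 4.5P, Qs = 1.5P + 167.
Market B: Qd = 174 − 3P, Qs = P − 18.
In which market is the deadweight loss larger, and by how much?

Market A: pre-tax P* = 20, Q* = 197; post-tax Q = 170; deadweight loss = 324.
Market B: pre-tax P* = 48, Q* = 30; post-tax Q = 12; deadweight loss = 216.
Difference: 324 vs 216 → market A is larger by 108.

Market A, by 108.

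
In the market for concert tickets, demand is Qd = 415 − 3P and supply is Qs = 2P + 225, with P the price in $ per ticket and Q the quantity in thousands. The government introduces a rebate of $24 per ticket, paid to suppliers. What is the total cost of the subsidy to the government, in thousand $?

Without the subsidy, 415 − 3P = 2P + 225 gives 5P = 190, so P* = $38 and Q* = 301.
With a per-unit subsidy paid to suppliers, each receives P + 24 per unit sold, so supply becomes Qs = 2(P + 24) + 225.
New equilibrium: consumers pay $28.4, suppliers receive $52.4, Q = 329.8. (Wedge: Pb − Ps = −24.)
Outlay = t · Q = 24 · 329.8 = $7915.2.

Government outlay = $7915.2 thousand.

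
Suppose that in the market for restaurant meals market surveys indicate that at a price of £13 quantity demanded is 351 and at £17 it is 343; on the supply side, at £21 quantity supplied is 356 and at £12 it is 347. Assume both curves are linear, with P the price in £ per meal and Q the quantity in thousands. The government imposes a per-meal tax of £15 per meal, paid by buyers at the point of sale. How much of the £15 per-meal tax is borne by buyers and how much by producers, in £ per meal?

Demand slope: (343 − 351)/(17 − 13) = -2, so Qd = 377 − 2P.
Supply slope: (347 − 356)/(12 − 21) = 1, so Qs = P + 335.
Before the tax: set 377 − 2P = P + 335 → P* = £14, Q* = 349.
With the tax collected from buyers, demand (in seller-price terms) shifts: Qd = 377 − 2(P + 15).
Solving gives Q = 339 with buyers paying £19 and producers receiving £4 (the £15 wedge).
Burden on buyers: £5; on producers: £10. (They sum to £15.)

Buyers bear £5 per meal; producers bear £10 per meal.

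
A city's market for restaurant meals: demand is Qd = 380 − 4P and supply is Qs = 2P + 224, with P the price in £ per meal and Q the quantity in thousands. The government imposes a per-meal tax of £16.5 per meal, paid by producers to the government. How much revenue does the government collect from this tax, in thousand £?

Tax revenue = £4191 thousand.

Before the tax: set 380 − 4P = 2P + 224 → P* = £26, Q* = 276.
With the tax collected from producers, supply shifts: Qs = 2(P − 16.5) + 224.
New equilibrium: buyers pay £31.5, producers receive £15, Q = 254. (Wedge: Pb − Ps = 16.5.)
Revenue = t · Q = 16.5 · 254 = £4191.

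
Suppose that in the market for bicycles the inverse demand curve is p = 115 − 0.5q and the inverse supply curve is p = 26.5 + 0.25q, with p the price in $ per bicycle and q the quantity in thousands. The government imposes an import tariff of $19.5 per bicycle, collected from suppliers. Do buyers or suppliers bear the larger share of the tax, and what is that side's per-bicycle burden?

Buyers bear the larger share: $13 per bicycle.

Inverting to q(p) form: qd = 230 − 2p; qs = 4p − 106.
Before the tax: set 230 − 2p = 4p − 106 → p* = $56, q* = 118.
With the tax collected from suppliers, supply shifts: qs = 4(p − 19.5) − 106.
Solving gives q = 92 with buyers paying $69 and suppliers receiving $49.5 (the $19.5 wedge).
Per-bicycle burden: buyers $13, suppliers $6.5.
Buyers take the larger share because demand is less price-elastic here (demand slope 2 vs supply slope 4).
The less price-elastic side of the market bears the larger share of a per-unit tax.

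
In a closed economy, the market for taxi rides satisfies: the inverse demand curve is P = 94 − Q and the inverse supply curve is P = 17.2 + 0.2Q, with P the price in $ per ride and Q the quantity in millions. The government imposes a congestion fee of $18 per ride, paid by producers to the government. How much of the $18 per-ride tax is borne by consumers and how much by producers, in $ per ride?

Consumers bear $15 per ride; producers bear $3 per ride.

Inverting to Q(P) form: Qd = 94 − P; Qs = 5P − 86.
Before the tax: set 94 − P = 5P − 86 → P* = $30, Q* = 64.
With the tax collected from producers, supply shifts: Qs = 5(P − 18) − 86.
New equilibrium: consumers pay $45, producers receive $27, Q = 49. (Wedge: Pb − Ps = 18.)
Burden on consumers: $15; on producers: $3. (They sum to $18.)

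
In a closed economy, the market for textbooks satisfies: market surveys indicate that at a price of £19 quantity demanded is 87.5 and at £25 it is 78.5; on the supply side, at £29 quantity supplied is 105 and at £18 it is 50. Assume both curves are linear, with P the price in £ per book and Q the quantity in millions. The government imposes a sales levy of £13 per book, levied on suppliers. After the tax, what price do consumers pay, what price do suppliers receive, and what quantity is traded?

Consumers pay £34; suppliers receive £21; quantity = 65.

Demand slope: (78.5 − 87.5)/(25 − 19) = -1.5, so Qd = 116 − 1.5P.
Supply slope: (50 − 105)/(18 − 29) = 5, so Qs = 5P − 40.
Before the tax: set 116 − 1.5P = 5P − 40 → P* = £24, Q* = 80.
With the tax collected from suppliers, supply shifts: Qs = 5(P − 13) − 40.
Solving gives Q = 65 with consumers paying £34 and suppliers receiving £21 (the £13 wedge).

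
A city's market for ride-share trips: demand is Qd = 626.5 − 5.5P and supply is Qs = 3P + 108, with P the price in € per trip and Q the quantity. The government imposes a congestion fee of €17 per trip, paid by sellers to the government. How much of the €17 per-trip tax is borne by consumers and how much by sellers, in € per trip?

Without the tax, 626.5 − 5.5P = 3P + 108 gives 8.5P = 518.5, so P* = €61 and Q* = 291.
With the tax collected from sellers, supply shifts: Qs = 3(P − 17) + 108.
Solving gives Q = 258 with consumers paying €67 and sellers receiving €50 (the €17 wedge).
Burden on consumers: €6; on sellers: €11. (They sum to €17.)
The less price-elastic side of the market bears the larger share of a per-unit tax.

Consumers bear €6 per trip; sellers bear €11 per trip.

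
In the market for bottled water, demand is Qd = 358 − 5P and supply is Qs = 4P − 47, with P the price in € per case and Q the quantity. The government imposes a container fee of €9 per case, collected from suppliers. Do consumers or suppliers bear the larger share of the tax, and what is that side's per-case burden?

Without the tax, 358 − 5P = 4P − 47 gives 9P = 405, so P* = €45 and Q* = 133.
With the tax collected from suppliers, supply shifts: Qs = 4(P − 9) − 47.
Solving gives Q = 113 with consumers paying €49 and suppliers receiving €40 (the €9 wedge).
Per-case burden: consumers €4, suppliers €5.
Suppliers take the larger share because supply is less price-elastic here (demand slope 5 vs supply slope 4).

Suppliers bear the larger share: €5 per case.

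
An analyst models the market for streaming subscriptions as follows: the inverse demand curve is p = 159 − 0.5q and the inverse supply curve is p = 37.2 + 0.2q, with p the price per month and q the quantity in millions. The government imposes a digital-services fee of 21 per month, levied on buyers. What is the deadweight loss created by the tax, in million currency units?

Deadweight loss = 315 million.

Rewrite in direct form: qd = 318 − 2p and qs = 5p − 186.
Before the tax: set 318 − 2p = 5p − 186 → p* = 72, q* = 174.
With the tax collected from buyers, demand (in seller-price terms) shifts: qd = 318 − 2(p + 21).
Solving gives q = 144 with buyers paying 87 and suppliers receiving 66 (the 21 wedge).
Quantity falls by |ΔQ| = |174 − 144| = 30.
DWL = ½ · t · |ΔQ| = ½ · 21 · 30 = 315.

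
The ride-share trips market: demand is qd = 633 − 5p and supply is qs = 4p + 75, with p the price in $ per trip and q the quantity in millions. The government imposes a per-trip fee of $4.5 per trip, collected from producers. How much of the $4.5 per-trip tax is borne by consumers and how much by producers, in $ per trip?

Consumers bear $2 per trip; producers bear $2.5 per trip.

Before the tax: set 633 − 5p = 4p + 75 → p* = $62, q* = 323.
With the tax collected from producers, supply shifts: qs = 4(p − 4.5) + 75.
Solving gives q = 313 with consumers paying $64 and producers receiving $59.5 (the $4.5 wedge).
Burden on consumers: $2; on producers: $2.5. (They sum to $4.5.)
The less price-elastic side of the market bears the larger share of a per-unit tax.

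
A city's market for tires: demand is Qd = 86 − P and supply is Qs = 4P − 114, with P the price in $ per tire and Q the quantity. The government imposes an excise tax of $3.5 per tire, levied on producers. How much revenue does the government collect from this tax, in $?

Tax revenue = $151.2.

Before the tax: set 86 − P = 4P − 114 → P* = $40, Q* = 46.
With the tax collected from producers, supply shifts: Qs = 4(P − 3.5) − 114.
Solving gives Q = 43.2 with buyers paying $42.8 and producers receiving $39.3 (the $3.5 wedge).
Revenue = t · Q = 3.5 · 43.2 = $151.2.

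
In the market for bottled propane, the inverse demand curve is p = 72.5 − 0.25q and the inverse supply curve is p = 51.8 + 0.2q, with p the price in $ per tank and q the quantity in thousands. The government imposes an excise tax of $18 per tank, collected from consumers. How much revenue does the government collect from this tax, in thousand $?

Tax revenue = $108 thousand.

Rewrite in direct form: qd = 290 − 4p and qs = 5p − 259.
Before the tax: set 290 − 4p = 5p − 259 → p* = $61, q* = 46.
With the tax collected from consumers, demand (in seller-price terms) shifts: qd = 290 − 4(p + 18).
Solving gives q = 6 with consumers paying $71 and sellers receiving $53 (the $18 wedge).
Revenue = t · Q = 18 · 6 = $108.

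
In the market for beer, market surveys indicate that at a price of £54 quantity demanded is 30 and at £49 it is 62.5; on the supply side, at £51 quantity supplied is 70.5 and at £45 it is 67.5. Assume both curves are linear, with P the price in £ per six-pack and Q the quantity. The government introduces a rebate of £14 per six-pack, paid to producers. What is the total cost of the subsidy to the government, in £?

Demand slope: (62.5 − 30)/(49 − 54) = -6.5, so Qd = 381 − 6.5P.
Supply slope: (67.5 − 70.5)/(45 − 51) = 0.5, so Qs = 0.5P + 45.
Before the subsidy: set 381 − 6.5P = 0.5P + 45 → P* = £48, Q* = 69.
With a per-unit subsidy paid to producers, each receives P + 14 per unit sold, so supply becomes Qs = 0.5(P + 14) + 45.
New equilibrium: buyers pay £47, producers receive £61, Q = 75.5. (Wedge: Pb − Ps = −14.)
Outlay = t · Q = 14 · 75.5 = £1057.

Government outlay = £1057.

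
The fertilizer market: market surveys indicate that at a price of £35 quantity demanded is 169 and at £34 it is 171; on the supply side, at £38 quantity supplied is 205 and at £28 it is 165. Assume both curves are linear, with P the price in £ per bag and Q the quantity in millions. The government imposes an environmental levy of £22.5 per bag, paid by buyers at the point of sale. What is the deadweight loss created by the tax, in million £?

Deadweight loss = £337.5 million.

Demand slope: (171 − 169)/(34 − 35) = -2, so Qd = 239 − 2P.
Supply slope: (165 − 205)/(28 − 38) = 4, so Qs = 4P + 53.
Before the tax: set 239 − 2P = 4P + 53 → P* = £31, Q* = 177.
With the tax collected from buyers, demand (in seller-price terms) shifts: Qd = 239 − 2(P + 22.5).
Solving gives Q = 147 with buyers paying £46 and sellers receiving £23.5 (the £22.5 wedge).
Quantity falls by |ΔQ| = |177 − 147| = 30.
DWL = ½ · t · |ΔQ| = ½ · 22.5 · 30 = £337.5.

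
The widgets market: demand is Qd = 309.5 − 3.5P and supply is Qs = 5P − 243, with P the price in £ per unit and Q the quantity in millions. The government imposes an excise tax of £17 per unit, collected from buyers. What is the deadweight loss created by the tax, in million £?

Deadweight loss = £297.5 million.

Before the tax: set 309.5 − 3.5P = 5P − 243 → P* = £65, Q* = 82.
With the tax collected from buyers, demand (in seller-price terms) shifts: Qd = 309.5 − 3.5(P + 17).
New equilibrium: buyers pay £75, sellers receive £58, Q = 47. (Wedge: Pb − Ps = 17.)
Quantity falls by |ΔQ| = |82 − 47| = 35.
DWL = ½ · t · |ΔQ| = ½ · 17 · 35 = £297.5.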